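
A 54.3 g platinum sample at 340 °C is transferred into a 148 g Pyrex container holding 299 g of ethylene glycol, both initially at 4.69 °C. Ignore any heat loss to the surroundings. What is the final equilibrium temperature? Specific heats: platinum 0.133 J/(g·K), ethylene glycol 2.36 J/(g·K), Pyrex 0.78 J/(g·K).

T_f ≈ 7.6 °C

Let T be the final temperature. ΣQ_i = 0:
54.3·0.133·(T − 340) + 299·2.36·(T − 4.69) + 148·0.78·(T − 4.69) = 0
(7.222 + 705.64 + 115.44) T = 7.222·340 + 705.64·4.69 + 115.44·4.69
T = 6306.3/828.3 ≈ 7.61 °C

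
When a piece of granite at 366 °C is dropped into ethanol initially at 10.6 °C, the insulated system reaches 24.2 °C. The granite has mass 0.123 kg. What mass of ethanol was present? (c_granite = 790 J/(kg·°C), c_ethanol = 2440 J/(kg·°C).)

Energy conservation, ΣQ = 0:
0.123·790·(24.2 − 366) + m·2440·(24.2 − 10.6) = 0
33184 m = 33213
m = 33213/33184 ≈ 1.001 kg

m ≈ 1 kg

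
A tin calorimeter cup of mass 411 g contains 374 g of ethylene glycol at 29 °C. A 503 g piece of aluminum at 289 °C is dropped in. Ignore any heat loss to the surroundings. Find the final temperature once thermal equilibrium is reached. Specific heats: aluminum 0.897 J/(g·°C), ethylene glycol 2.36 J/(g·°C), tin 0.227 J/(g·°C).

With ΣQ=0 the equilibrium temperature is the m·c-weighted mean:
T_f = (451.19·289 + 882.64·29 + 93.3·29) / (451.19 + 882.64 + 93.3)
    = 158696 / 1427.1 ≈ 111.20 °C

T_f ≈ 111.2 °C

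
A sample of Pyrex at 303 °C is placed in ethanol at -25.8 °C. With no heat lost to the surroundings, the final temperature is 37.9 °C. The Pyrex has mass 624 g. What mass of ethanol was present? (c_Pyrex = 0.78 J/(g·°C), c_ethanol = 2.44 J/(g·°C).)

m ≈ 830 g

Taking heat into each body as positive, Σ m c ΔT = 0:
624·0.78·(37.9 − 303) + m·2.44·(37.9 − (-25.8)) = 0
155.43 m = 129029
m = 129029/155.43 ≈ 830.2 g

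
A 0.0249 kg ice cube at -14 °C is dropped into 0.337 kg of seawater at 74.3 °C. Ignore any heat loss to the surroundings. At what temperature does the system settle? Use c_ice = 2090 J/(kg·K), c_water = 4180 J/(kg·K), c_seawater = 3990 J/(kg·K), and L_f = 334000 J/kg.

Net heat exchanged in the isolated system is zero:
warm ice to 0 °C: 0.0249×2090×(0 − (-14)) = 728.57; melt ice: 0.0249×334000 = 8316.6; warm the meltwater: 104.08 T; seawater cools: 0.337×3990×(T − 74.3) = 1344.6(T − 74.3)
1448.7 T = 99906 − 9045.2 = 90861
T ≈ 62.72 °C (positive, so assuming full melt was valid).

T_f ≈ 62.7 °C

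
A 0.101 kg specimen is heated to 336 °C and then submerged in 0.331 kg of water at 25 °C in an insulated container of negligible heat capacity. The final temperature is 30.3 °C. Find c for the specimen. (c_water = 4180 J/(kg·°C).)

c ≈ 237 J/(kg·°C)

Energy conservation, ΣQ = 0:
0.101×c×(30.3 − 336) + 0.331×4180×(30.3 − 25) = 0
-30.88 c = -7333
c = -7333/-30.88 ≈ 237.5 J/(kg·°C)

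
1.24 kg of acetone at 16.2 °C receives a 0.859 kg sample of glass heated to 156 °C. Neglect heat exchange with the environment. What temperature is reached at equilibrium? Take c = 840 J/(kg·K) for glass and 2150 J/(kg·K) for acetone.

Heat gained plus heat lost sum to zero:
0.859·840·(T − 156) + 1.24·2150·(T − 16.2) = 0
3387.6 T = 155753
T = 155753/3387.6 ≈ 45.98 °C

T_f ≈ 46.0 °C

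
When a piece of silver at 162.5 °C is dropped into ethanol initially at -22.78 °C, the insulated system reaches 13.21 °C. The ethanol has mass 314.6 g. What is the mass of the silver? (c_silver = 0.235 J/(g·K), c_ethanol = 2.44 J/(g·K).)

m ≈ 787 g

|Q_silver| = |Q_ethanol|:
m·0.235·(162.5 − 13.21) = 314.6·2.44·(13.21 − (-22.78))
35.08 m = 27627  ⇒  m ≈ 787.5 g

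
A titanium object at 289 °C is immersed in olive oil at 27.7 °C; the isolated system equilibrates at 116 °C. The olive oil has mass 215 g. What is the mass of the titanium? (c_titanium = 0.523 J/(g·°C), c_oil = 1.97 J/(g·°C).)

m ≈ 413 g

|Q_titanium| = |Q_oil|:
m×0.523×(289 − 116) = 215×1.97×(116 − 27.7)
90.48 m = 37399  ⇒  m ≈ 413.3 g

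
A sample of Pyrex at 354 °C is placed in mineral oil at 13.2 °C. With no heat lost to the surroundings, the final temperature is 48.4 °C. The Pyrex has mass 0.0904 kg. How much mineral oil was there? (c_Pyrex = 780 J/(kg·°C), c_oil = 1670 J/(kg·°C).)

m ≈ 0.367 kg

|Q_Pyrex| = |Q_oil|:
0.0904·780·(354 − 48.4) = m·1670·(48.4 − 13.2)
58784 m = 21548  ⇒  m ≈ 0.3666 kg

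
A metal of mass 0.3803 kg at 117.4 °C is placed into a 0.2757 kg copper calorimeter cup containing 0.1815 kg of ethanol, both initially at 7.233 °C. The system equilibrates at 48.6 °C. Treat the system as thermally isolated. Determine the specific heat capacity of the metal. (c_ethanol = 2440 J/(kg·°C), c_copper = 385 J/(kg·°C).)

c ≈ 868 J/(kg·°C)

Let T be the final temperature. ΣQ_i = 0:
0.3803·c·(48.6 − 117.4) + 0.1815·2440·(48.6 − 7.233) + 0.2757·385·(48.6 − 7.233) = 0
-26.16 c = -22711
c = -22711/-26.16 ≈ 868 J/(kg·°C)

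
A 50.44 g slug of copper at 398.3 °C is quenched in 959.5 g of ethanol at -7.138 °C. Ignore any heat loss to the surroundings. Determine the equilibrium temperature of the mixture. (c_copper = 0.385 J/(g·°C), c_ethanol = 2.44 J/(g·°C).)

T_f ≈ -3.8 °C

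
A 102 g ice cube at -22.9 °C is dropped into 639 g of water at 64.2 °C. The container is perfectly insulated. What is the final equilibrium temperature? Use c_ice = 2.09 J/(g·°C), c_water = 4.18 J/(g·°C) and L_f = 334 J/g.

T_f ≈ 42.8 °C

Let T be the final temperature. ΣQ_i = 0:
ice -22.9→0 °C: 102×2.09×22.9 = 4881.8
  latent heat to melt: 102×334 = 34068
  warm the meltwater: 426.36 T
  water cools: 639×4.18×(T − 64.2) = 2671(T − 64.2)
3097.4 T = 171479 − 38950 = 132530
T ≈ 42.79 °C (positive, so assuming full melt was valid).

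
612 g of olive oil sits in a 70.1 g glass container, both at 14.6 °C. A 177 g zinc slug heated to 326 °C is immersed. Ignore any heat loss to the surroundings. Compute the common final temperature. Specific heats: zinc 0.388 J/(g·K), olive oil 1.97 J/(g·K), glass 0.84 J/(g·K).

T_f ≈ 30.6 °C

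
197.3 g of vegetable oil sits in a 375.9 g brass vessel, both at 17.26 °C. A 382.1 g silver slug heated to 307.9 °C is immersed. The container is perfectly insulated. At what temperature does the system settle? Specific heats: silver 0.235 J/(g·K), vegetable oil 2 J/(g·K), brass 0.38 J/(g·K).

T_f = Σ m_i c_i T_i / Σ m_i c_i:
T_f = (89.79*307.9 + 394.6*17.26 + 142.84*17.26) / (89.79 + 394.6 + 142.84)
    = 36924 / 627.24 ≈ 58.87 °C

T_f ≈ 58.9 °C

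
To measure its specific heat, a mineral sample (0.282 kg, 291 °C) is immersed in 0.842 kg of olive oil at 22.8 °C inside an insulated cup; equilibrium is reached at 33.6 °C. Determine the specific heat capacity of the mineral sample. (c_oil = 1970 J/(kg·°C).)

c ≈ 247 J/(kg·°C)

m_s c (T_s − T_f) = m_oil c_oil (T_f − T_0):
0.282×c×(291 − 33.6) = 0.842×1970×(33.6 − 22.8)
72.59 c = 17914  ⇒  c ≈ 246.8 J/(kg·°C)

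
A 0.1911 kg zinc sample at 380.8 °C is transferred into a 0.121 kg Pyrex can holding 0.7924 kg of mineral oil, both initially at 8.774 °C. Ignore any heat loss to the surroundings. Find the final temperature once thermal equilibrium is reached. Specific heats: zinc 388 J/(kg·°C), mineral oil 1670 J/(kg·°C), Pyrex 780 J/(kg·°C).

Heat gained plus heat lost sum to zero:
0.1911·388·(T − 380.8) + 0.7924·1670·(T − 8.774) + 0.121·780·(T − 8.774) = 0
74.15(T − 380.8) + 1323.3(T − 8.774) + 94.38(T − 8.774) = 0
(74.15 + 1323.3 + 94.38) T = 74.15·380.8 + 1323.3·8.774 + 94.38·8.774
T = 40674/1491.8 ≈ 27.26 °C

T_f ≈ 27.3 °C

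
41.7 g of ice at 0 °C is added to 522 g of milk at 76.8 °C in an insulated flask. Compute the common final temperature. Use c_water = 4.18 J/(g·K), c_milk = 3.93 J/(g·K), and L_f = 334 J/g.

Energy conservation, ΣQ = 0:
latent heat to melt: 41.7×334 = 13928; warm the meltwater: 174.31 T; milk: 2051.5(T − 76.8)
2225.8 T = 157552 − 13928 = 143624
T ≈ 64.53 °C. Since T > 0 °C, the all-ice-melts assumption holds.

T_f ≈ 64.5 °C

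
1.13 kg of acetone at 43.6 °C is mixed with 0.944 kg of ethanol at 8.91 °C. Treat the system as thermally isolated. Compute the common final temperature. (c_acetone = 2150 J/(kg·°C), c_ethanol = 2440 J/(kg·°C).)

T_f ≈ 26.7 °C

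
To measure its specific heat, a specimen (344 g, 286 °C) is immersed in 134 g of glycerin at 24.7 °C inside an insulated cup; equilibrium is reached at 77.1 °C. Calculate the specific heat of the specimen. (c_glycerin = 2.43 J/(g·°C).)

Taking heat into each body as positive, Σ m c ΔT = 0:
344×c×(77.1 − 286) + 134×2.43×(77.1 − 24.7) = 0
-71862 c = -17062
c = -17062/-71862 ≈ 0.2374 J/(g·°C)

c ≈ 0.237 J/(g·°C)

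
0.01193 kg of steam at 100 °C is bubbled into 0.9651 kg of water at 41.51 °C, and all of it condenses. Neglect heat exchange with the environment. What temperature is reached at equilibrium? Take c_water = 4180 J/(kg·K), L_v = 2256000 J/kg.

T_f ≈ 48.8 °C

Heat gained plus heat lost sum to zero:
latent heat released on condensation: 0.01193·2256000 = 26914
  condensed water 100 °C→T: 49.87(T − 100)
  original water: 4034.1(T − 41.51)
4084 T = 26914 + 4986.7 + 167456 = 199357
T ≈ 48.81 °C (< 100 °C, so full condensation is consistent).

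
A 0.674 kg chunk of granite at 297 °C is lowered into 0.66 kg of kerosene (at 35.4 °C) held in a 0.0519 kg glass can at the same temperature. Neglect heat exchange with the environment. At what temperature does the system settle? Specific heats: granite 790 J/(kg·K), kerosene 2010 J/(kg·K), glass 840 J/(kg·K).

T_f ≈ 108.6 °C

Let T be the final temperature. ΣQ_i = 0:
0.674*790*(T − 297) + 0.66*2010*(T − 35.4) + 0.0519*840*(T − 35.4) = 0
532.46(T − 297) + 1326.6(T − 35.4) + 43.6(T − 35.4) = 0
1902.7 T = 206646
T ≈ 108.61 °C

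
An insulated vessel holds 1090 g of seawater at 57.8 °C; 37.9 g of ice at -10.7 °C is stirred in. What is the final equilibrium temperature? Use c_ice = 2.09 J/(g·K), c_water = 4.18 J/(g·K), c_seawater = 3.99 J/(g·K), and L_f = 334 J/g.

Sum of m c ΔT and latent-heat terms is zero:
warm ice to 0 °C: 37.9×2.09×(0 − (-10.7)) = 847.56
  latent heat to melt: 37.9×334 = 12659
  meltwater 0→T: 37.9×4.18×T = 158.42 T
  seawater: 4349.1(T − 57.8)
4507.5 T = 251378 − 13506 = 237872
T ≈ 52.77 °C (positive, so assuming full melt was valid).

T_f ≈ 52.8 °C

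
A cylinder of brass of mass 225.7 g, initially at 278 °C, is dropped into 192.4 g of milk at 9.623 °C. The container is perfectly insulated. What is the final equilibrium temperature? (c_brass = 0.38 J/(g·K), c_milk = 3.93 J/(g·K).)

T_f ≈ 37.0 °C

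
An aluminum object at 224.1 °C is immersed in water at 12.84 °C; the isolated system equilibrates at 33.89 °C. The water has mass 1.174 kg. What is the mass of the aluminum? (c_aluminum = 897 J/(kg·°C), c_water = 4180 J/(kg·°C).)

|Q_aluminum| = |Q_water|:
m×897×(224.1 − 33.89) = 1.174×4180×(33.89 − 12.84)
170618 m = 103299  ⇒  m ≈ 0.6054 kg

m ≈ 0.605 kg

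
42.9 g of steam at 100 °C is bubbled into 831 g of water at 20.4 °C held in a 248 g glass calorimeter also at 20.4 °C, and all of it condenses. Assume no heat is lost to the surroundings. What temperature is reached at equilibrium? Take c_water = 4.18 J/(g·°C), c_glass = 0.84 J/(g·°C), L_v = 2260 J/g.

Net heat exchanged in the isolated system is zero:
latent heat released on condensation: 42.9·2260 = 96954; condensed water 100 °C→T: 179.32(T − 100); water warms: 831·4.18·(T − 20.4) = 3473.6(T − 20.4); cup: 208.32(T − 20.4)
3861.2 T = 96954 + 17932 + 75111 = 189997
T ≈ 49.21 °C (< 100 °C, so full condensation is consistent).

T_f ≈ 49.2 °C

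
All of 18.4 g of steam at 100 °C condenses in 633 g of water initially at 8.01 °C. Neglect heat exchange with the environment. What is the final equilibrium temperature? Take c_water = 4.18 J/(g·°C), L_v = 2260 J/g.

Energy balance with sensible and latent terms:
condense steam: −18.4·2260 = −41584
  condensed water 100 °C→T: 76.91(T − 100)
  water warms: 633·4.18·(T − 8.01) = 2645.9(T − 8.01)
2722.9 T = 41584 + 7691.2 + 21194 = 70469
T ≈ 25.88 °C, under the boiling point, so the assumption holds.

T_f ≈ 25.9 °C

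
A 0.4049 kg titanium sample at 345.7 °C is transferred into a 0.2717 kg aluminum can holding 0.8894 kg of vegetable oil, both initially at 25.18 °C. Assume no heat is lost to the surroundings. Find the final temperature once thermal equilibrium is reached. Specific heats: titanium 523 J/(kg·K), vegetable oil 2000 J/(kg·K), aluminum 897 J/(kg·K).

T_f ≈ 55.6 °C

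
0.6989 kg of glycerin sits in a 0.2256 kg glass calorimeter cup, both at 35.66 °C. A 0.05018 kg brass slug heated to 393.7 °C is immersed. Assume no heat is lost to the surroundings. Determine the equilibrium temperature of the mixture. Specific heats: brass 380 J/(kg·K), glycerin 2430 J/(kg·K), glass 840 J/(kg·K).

Taking heat into each body as positive, Σ m c ΔT = 0:
0.05018×380×(T − 393.7) + 0.6989×2430×(T − 35.66) + 0.2256×840×(T − 35.66) = 0
1906.9 T = 74827
T ≈ 39.24 °C

T_f ≈ 39.2 °C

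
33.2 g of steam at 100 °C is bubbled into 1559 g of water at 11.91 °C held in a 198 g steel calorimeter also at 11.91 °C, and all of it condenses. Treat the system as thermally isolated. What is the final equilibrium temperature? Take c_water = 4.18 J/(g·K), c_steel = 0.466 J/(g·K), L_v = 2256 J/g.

Sum of m c ΔT and latent-heat terms is zero:
steam→water at 100 °C releases m L_v = 33.2×2256 = 74899
  condensate cools 100→T: 33.2×4.18×(T − 100) = 138.78(T − 100)
  original water: 6516.6(T − 11.91)
  cup: 92.27(T − 11.91)
6747.7 T = 74899 + 13878 + 78712 = 167489
T ≈ 24.82 °C, under the boiling point, so the assumption holds.

T_f ≈ 24.8 °C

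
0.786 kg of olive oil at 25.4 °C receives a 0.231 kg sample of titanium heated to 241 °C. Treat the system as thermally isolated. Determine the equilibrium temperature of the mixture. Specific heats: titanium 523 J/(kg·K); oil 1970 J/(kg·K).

T_f ≈ 41.0 °C

Setting the total heat transfer to zero:
0.231×523×(T − 241) + 0.786×1970×(T − 25.4) = 0
(120.81 + 1548.4) T = 120.81×241 + 1548.4×25.4
T = 68446 / 1669.2 = 41 °C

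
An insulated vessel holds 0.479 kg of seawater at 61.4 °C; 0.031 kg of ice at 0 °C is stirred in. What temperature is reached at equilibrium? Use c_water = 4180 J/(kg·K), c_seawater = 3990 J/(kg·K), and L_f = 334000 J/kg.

Energy conservation, ΣQ = 0:
melt ice: 0.031·334000 = 10354; warm the meltwater: 129.58 T; seawater: 1911.2(T − 61.4)
2040.8 T = 117348 − 10354 = 106994
T ≈ 52.43 °C. Since T > 0 °C, the all-ice-melts assumption holds.

T_f ≈ 52.4 °C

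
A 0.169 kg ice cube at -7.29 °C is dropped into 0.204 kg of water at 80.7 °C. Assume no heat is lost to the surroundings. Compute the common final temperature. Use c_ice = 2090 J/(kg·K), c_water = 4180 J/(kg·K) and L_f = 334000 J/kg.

Energy conservation, ΣQ = 0:
ice -7.29→0 °C: 0.169·2090·7.29 = 2574.9; melt ice: 0.169·334000 = 56446; warm the meltwater: 706.42 T; water: 852.72(T − 80.7)
1559.1 T = 68815 − 59021 = 9793.6
T ≈ 6.28 °C (positive, so assuming full melt was valid).

T_f ≈ 6.3 °C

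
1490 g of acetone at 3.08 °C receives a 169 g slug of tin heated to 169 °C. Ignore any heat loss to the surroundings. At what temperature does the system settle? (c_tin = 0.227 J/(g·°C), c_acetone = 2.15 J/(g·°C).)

|Q_tin| = |Q_acetone|:
169*0.227*(169 − T) = 1490*2.15*(T − 3.08)
38.36(169 − T) = 3203.5(T − 3.08)
3241.9 T = 16350  ⇒  T ≈ 5.04 °C

T_f ≈ 5.0 °C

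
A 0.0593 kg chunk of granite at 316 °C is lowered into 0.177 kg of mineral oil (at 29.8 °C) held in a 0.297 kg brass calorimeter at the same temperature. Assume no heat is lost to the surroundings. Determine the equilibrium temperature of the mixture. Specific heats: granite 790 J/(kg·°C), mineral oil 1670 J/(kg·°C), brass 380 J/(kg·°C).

Setting the total heat transfer to zero:
0.0593*790*(T − 316) + 0.177*1670*(T − 29.8) + 0.297*380*(T − 29.8) = 0
46.85(T − 316) + 295.59(T − 29.8) + 112.86(T − 29.8) = 0
455.3 T = 26975
T = 26975 / 455.3 = 59.2 °C

T_f ≈ 59.2 °C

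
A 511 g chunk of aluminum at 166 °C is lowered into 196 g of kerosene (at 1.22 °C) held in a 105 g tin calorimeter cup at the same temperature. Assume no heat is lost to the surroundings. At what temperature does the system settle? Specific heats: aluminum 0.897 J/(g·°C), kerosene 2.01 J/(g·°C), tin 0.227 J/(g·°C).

T_f ≈ 87.4 °C

T_f = Σ m_i c_i T_i / Σ m_i c_i:
T_f = (458.37*166 + 393.96*1.22 + 23.84*1.22) / (458.37 + 393.96 + 23.84)
    = 76599 / 876.16 ≈ 87.43 °C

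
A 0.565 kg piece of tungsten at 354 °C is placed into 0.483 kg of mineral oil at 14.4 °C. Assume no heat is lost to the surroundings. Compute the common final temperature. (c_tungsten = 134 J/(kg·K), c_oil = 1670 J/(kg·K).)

|Q_tungsten| = |Q_oil|:
0.565×134×(354 − T) = 0.483×1670×(T − 14.4)
75.71(354 − T) = 806.61(T − 14.4)
882.32 T = 38417  ⇒  T ≈ 43.54 °C

T_f ≈ 43.5 °C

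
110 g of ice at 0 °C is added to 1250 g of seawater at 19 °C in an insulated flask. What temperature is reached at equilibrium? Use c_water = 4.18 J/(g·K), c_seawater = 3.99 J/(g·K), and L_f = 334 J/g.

T_f ≈ 10.7 °C

Taking heat into each body as positive, Σ m c ΔT = 0:
melt ice: 110·334 = 36740; meltwater 0→T: 110·4.18·T = 459.8 T; seawater cools: 1250·3.99·(T − 19) = 4987.5(T − 19)
5447.3 T = 94762 − 36740 = 58022
T ≈ 10.65 °C — above 0 °C, consistent with complete melting.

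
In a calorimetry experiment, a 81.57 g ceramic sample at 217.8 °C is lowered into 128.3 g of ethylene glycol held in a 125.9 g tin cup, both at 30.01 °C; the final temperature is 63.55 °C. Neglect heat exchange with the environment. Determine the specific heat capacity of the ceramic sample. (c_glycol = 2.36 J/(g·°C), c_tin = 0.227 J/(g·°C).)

c ≈ 0.883 J/(g·°C)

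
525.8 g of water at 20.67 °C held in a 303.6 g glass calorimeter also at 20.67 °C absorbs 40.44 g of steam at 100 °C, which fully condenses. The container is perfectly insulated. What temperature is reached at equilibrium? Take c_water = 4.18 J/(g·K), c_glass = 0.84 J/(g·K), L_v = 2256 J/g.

T_f ≈ 60.6 °C

Heat gained plus heat lost sum to zero:
condense steam: −40.44·2256 = −91233
  condensate cools 100→T: 40.44·4.18·(T − 100) = 169.04(T − 100)
  water warms: 525.8·4.18·(T − 20.67) = 2197.8(T − 20.67)
  glass cup: 303.6·0.84·(T − 20.67) = 255.02(T − 20.67)
2621.9 T = 91233 + 16904 + 50701 = 158837
T ≈ 60.58 °C — below 100 °C, confirming all the steam condensed.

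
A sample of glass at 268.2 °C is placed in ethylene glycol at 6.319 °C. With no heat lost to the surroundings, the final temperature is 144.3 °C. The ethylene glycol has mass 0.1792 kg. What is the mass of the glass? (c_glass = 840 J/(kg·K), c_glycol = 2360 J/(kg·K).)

|Q_glass| = |Q_glycol|:
m×840×(268.2 − 144.3) = 0.1792×2360×(144.3 − 6.319)
104076 m = 58354  ⇒  m ≈ 0.5607 kg

m ≈ 0.561 kg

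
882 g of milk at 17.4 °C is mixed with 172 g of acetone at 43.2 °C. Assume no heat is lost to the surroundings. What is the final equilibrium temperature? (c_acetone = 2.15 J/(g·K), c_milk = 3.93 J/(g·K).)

T_f ≈ 19.9 °C

Conservation of energy gives ΣQ = 0:
172·2.15·(T − 43.2) + 882·3.93·(T − 17.4) = 0
3836.1 T = 76288
T ≈ 19.89 °C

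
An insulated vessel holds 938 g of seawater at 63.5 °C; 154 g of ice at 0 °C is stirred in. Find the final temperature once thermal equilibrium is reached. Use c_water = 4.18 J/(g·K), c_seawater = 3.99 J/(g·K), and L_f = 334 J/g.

T_f ≈ 42.5 °C

Heat gained plus heat lost sum to zero:
fusion: m_ice L_f = 154×334 = 51436; warm the meltwater: 643.72 T; seawater cools: 938×3.99×(T − 63.5) = 3742.6(T − 63.5)
4386.3 T = 237656 − 51436 = 186220
T ≈ 42.45 °C. Since T > 0 °C, the all-ice-melts assumption holds.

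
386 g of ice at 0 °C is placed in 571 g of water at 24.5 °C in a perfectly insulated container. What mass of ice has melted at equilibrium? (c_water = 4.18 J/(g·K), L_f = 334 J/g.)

m_melted ≈ 175 g

Heat available from the water dropping to 0 °C: 571·4.18·24.5 = 58476 J.
Melting all 386 g of ice would need 386·334 = 128924 J.
Since 58476 < 128924 J, not all the ice melts; equilibrium is at 0 °C.
Mass melted = 58476/334 ≈ 175.1 g.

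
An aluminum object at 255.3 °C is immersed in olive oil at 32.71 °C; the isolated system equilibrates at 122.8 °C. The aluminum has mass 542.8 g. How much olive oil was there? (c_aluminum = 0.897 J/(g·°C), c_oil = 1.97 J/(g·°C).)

m ≈ 364 g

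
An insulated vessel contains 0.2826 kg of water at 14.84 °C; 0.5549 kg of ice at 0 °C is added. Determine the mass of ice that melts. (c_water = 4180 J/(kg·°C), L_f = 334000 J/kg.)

m_melted ≈ 0.0525 kg

Water can give up m c ΔT = 0.2826·4180·14.84 = 17530 J before reaching 0 °C.
Melting all 0.5549 kg of ice would need 0.5549·334000 = 185337 J.
That's not enough to melt it all — equilibrium is at 0 °C with ice remaining.
Mass melted = 17530/334000 ≈ 0.05249 kg.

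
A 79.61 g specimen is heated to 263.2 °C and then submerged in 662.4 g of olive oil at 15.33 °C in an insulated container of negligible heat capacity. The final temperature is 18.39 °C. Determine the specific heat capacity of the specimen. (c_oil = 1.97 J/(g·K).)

Heat lost by the specimen = heat gained by the oil:
79.61·c·(263.2 − 18.39) = 662.4·1.97·(18.39 − 15.33)
19489 c = 3993.1  ⇒  c ≈ 0.2049 J/(g·K)

c ≈ 0.205 J/(g·K)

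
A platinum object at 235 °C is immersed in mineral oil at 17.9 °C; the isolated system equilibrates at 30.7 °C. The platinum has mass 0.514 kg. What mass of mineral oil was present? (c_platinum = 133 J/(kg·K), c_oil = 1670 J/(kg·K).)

m ≈ 0.653 kg

|Q_platinum| = |Q_oil|:
0.514·133·(235 − 30.7) = m·1670·(30.7 − 17.9)
21376 m = 13966  ⇒  m ≈ 0.6534 kg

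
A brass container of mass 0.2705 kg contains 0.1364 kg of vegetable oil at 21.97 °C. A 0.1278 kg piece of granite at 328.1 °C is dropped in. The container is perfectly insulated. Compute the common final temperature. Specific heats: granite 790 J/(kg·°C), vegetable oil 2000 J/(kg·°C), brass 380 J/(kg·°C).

T_f ≈ 86.8 °C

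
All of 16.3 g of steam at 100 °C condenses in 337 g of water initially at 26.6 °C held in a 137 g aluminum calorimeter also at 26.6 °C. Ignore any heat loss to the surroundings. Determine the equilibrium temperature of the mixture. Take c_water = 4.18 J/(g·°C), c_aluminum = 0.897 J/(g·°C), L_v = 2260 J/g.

T_f ≈ 52.8 °C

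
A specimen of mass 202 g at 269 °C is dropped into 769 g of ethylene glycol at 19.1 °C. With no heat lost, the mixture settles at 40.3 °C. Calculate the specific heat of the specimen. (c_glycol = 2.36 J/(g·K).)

c ≈ 0.833 J/(g·K)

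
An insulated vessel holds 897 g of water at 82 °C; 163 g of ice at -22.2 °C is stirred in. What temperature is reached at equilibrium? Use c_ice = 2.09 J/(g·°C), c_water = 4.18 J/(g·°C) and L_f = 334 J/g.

Conservation of energy gives ΣQ = 0:
warm ice to 0 °C: 163×2.09×(0 − (-22.2)) = 7562.9
  melt ice: 163×334 = 54442
  warm the meltwater: 681.34 T
  water: 3749.5(T − 82)
4430.8 T = 307456 − 62005 = 245451
T ≈ 55.40 °C — above 0 °C, consistent with complete melting.

T_f ≈ 55.4 °C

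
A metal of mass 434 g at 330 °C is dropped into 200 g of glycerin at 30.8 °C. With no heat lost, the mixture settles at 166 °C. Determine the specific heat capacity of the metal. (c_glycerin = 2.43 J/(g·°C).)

Heat lost by the metal = heat gained by the glycerin:
434×c×(330 − 166) = 200×2.43×(166 − 30.8)
71176 c = 65707  ⇒  c ≈ 0.9232 J/(g·°C)

c ≈ 0.923 J/(g·°C)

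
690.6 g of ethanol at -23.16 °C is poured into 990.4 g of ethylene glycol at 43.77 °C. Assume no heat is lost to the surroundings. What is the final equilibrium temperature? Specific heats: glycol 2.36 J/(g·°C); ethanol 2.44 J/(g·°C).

T_f = Σ m_i c_i T_i / Σ m_i c_i:
T_f = (2337.3×43.77 + 1685.1×(-23.16)) / (2337.3 + 1685.1)
    = 63279 / 4022.4 ≈ 15.73 °C

T_f ≈ 15.7 °C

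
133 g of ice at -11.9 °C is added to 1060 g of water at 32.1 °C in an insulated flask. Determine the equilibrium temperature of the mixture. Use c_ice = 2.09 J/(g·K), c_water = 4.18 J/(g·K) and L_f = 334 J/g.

T_f ≈ 19.0 °C

Heat gained plus heat lost sum to zero:
warm ice to 0 °C: 133·2.09·(0 − (-11.9)) = 3307.8; latent heat to melt: 133·334 = 44422; warm the meltwater: 555.94 T; water cools: 1060·4.18·(T − 32.1) = 4430.8(T − 32.1)
4986.7 T = 142229 − 47730 = 94499
T ≈ 18.95 °C (positive, so assuming full melt was valid).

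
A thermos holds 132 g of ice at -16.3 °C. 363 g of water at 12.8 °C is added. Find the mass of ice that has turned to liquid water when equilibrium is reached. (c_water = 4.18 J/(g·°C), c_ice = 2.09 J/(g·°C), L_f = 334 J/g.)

m_melted ≈ 44.7 g

Cooling the water to 0 °C releases 363×4.18×12.8 = 19422 J.
Warming the ice to 0 °C takes 132×2.09×16.3 = 4496.8 J, leaving 14925 J for melting.
Melting all 132 g of ice would need 132×334 = 44088 J.
That's not enough to melt it all — equilibrium is at 0 °C with ice remaining.
m_melted×334 = 14925  ⇒  m_melted ≈ 44.69 g.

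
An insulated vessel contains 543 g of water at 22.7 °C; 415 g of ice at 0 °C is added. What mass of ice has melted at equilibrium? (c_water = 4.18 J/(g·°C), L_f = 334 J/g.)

m_melted ≈ 154 g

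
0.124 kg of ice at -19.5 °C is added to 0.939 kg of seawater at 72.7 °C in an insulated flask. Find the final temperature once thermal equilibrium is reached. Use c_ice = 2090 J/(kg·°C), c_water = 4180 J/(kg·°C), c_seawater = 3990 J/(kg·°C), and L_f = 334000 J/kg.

T_f ≈ 53.0 °C

Setting the total heat transfer to zero:
warm ice to 0 °C: 0.124×2090×(0 − (-19.5)) = 5053.6
  latent heat to melt: 0.124×334000 = 41416
  warm the meltwater: 518.32 T
  seawater cools: 0.939×3990×(T − 72.7) = 3746.6(T − 72.7)
4264.9 T = 272379 − 46470 = 225909
T ≈ 52.97 °C (positive, so assuming full melt was valid).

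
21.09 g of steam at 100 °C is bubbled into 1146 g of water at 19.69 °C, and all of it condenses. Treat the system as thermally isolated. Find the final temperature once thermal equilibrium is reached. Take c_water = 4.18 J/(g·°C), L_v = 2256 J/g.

T_f ≈ 30.9 °C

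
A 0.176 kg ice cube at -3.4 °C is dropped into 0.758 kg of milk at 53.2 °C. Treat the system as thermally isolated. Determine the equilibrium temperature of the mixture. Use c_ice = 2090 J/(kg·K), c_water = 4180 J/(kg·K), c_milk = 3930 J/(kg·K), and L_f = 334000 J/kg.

T_f ≈ 26.5 °C

Energy balance with sensible and latent terms:
warm ice to 0 °C: 0.176·2090·(0 − (-3.4)) = 1250.7
  fusion: m_ice L_f = 0.176·334000 = 58784
  warm the meltwater: 735.68 T
  milk cools: 0.758·3930·(T − 53.2) = 2978.9(T − 53.2)
3714.6 T = 158480 − 60035 = 98445
T ≈ 26.50 °C. Since T > 0 °C, the all-ice-melts assumption holds.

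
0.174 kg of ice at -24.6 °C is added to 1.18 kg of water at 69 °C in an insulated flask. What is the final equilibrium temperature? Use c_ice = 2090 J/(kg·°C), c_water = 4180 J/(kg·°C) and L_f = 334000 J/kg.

Setting the total heat transfer to zero:
warm ice to 0 °C: 0.174·2090·(0 − (-24.6)) = 8946; fusion: m_ice L_f = 0.174·334000 = 58116; warm the meltwater: 727.32 T; water cools: 1.18·4180·(T − 69) = 4932.4(T − 69)
5659.7 T = 340336 − 67062 = 273274
T ≈ 48.28 °C (positive, so assuming full melt was valid).

T_f ≈ 48.3 °C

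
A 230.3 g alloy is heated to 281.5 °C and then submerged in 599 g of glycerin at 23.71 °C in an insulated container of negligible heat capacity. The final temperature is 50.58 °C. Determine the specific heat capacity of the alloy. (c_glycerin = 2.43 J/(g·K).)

Net heat exchanged in the isolated system is zero:
230.3×c×(50.58 − 281.5) + 599×2.43×(50.58 − 23.71) = 0
-53181 c = -39111
c = -39111/-53181 ≈ 0.7354 J/(g·K)

c ≈ 0.735 J/(g·K)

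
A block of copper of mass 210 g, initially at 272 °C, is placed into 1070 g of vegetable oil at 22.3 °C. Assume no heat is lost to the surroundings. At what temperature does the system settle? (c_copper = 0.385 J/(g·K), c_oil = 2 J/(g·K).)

T_f ≈ 31.4 °C

Let T be the final temperature. ΣQ_i = 0:
210*0.385*(T − 272) + 1070*2*(T − 22.3) = 0
80.85(T − 272) + 2140(T − 22.3) = 0
(80.85 + 2140) T = 80.85*272 + 2140*22.3
T = 69713 / 2220.8 = 31.4 °C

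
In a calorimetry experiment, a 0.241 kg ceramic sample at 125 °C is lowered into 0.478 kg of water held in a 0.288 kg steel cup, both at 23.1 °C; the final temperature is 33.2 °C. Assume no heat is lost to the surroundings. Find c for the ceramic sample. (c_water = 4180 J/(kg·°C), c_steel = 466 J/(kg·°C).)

c ≈ 973 J/(kg·°C)

Let T be the final temperature. ΣQ_i = 0:
0.241·c·(33.2 − 125) + 0.478·4180·(33.2 − 23.1) + 0.288·466·(33.2 − 23.1) = 0
-22.12 c = -21536
c = -21536/-22.12 ≈ 973.4 J/(kg·°C)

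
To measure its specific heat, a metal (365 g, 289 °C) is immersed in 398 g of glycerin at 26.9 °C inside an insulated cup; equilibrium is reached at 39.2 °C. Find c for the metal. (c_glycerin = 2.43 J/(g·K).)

c ≈ 0.13 J/(g·K)

Heat lost by the metal = heat gained by the glycerin:
365×c×(289 − 39.2) = 398×2.43×(39.2 − 26.9)
91177 c = 11896  ⇒  c ≈ 0.1305 J/(g·K)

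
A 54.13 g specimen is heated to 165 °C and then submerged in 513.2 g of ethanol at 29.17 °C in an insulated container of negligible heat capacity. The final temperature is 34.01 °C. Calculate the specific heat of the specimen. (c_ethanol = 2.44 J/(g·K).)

Heat lost by the specimen = heat gained by the ethanol:
54.13·c·(165 − 34.01) = 513.2·2.44·(34.01 − 29.17)
7090.5 c = 6060.7  ⇒  c ≈ 0.8548 J/(g·K)

c ≈ 0.855 J/(g·K)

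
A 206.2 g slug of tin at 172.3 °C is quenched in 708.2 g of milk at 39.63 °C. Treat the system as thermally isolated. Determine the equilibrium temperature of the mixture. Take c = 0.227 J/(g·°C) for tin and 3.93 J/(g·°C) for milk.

|Q_tin| = |Q_milk|:
206.2·0.227·(172.3 − T) = 708.2·3.93·(T − 39.63)
46.81(172.3 − T) = 2783.2(T − 39.63)
2830 T = 118364  ⇒  T ≈ 41.82 °C

T_f ≈ 41.8 °C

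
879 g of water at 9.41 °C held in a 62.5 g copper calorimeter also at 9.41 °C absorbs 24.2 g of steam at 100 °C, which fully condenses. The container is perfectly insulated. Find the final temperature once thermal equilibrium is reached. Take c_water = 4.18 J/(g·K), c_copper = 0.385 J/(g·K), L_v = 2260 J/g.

Heat gained plus heat lost sum to zero:
condense steam: −24.2×2260 = −54692; condensate cools 100→T: 24.2×4.18×(T − 100) = 101.16(T − 100); water warms: 879×4.18×(T − 9.41) = 3674.2(T − 9.41); cup: 24.06(T − 9.41)
3799.4 T = 54692 + 10116 + 34801 = 99608
T ≈ 26.22 °C (< 100 °C, so full condensation is consistent).

T_f ≈ 26.2 °C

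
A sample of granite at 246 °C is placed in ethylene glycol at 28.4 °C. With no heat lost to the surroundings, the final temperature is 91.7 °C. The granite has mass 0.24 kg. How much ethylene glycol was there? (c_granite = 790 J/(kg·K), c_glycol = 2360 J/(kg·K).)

|Q_granite| = |Q_glycol|:
0.24·790·(246 − 91.7) = m·2360·(91.7 − 28.4)
149388 m = 29255  ⇒  m ≈ 0.1958 kg

m ≈ 0.196 kg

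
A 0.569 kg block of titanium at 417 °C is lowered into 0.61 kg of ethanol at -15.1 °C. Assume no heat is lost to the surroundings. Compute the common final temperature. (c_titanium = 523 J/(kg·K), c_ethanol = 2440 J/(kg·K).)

T_f ≈ 56.9 °C

Setting the total heat transfer to zero:
0.569×523×(T − 417) + 0.61×2440×(T − (-15.1)) = 0
297.59(T − 417) + 1488.4(T − (-15.1)) = 0
1786 T = 101619
T = 101619/1786 ≈ 56.90 °C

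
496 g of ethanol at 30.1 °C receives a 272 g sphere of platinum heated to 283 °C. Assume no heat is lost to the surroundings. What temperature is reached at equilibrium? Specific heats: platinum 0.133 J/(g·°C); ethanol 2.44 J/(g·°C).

T_f = Σ m_i c_i T_i / Σ m_i c_i:
T_f = (36.18*283 + 1210.2*30.1) / (36.18 + 1210.2)
    = 46666 / 1246.4 ≈ 37.44 °C

T_f ≈ 37.4 °C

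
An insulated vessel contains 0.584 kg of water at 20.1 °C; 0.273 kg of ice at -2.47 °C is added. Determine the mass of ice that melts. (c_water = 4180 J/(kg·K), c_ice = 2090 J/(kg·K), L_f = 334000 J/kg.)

Water can give up m c ΔT = 0.584×4180×20.1 = 49067 J before reaching 0 °C.
Warming the ice to 0 °C takes 0.273×2090×2.47 = 1409.3 J, leaving 47657 J for melting.
Fully melting the ice requires m_ice L_f = 0.273×334000 = 91182 J.
47657 J < 91182 J, so only part of the ice melts and the system sits at 0 °C.
m_melt = 47657 / L_f = 0.1427 kg.

m_melted ≈ 0.143 kg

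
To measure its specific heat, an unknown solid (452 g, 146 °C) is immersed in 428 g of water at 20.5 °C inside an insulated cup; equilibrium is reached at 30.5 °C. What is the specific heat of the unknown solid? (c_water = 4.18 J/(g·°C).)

Heat gained plus heat lost sum to zero:
452·c·(30.5 − 146) + 428·4.18·(30.5 − 20.5) = 0
-52206 c = -17890
c = -17890/-52206 ≈ 0.3427 J/(g·°C)

c ≈ 0.343 J/(g·°C)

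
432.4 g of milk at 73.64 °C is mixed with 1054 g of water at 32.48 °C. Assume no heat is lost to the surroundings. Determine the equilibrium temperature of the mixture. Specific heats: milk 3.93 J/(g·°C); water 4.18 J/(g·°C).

Energy conservation, ΣQ = 0:
432.4·3.93·(T − 73.64) + 1054·4.18·(T − 32.48) = 0
1699.3(T − 73.64) + 4405.7(T − 32.48) = 0
6105.1 T = 268237
T = 268237 / 6105.1 = 43.9 °C

T_f ≈ 43.9 °C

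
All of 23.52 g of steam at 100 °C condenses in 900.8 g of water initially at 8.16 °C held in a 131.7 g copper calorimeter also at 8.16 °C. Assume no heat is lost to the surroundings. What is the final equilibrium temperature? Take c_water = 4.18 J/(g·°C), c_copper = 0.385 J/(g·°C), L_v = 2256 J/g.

Energy conservation, ΣQ = 0:
latent heat released on condensation: 23.52×2256 = 53061
  condensed water 100 °C→T: 98.31(T − 100)
  original water: 3765.3(T − 8.16)
  copper cup: 131.7×0.385×(T − 8.16) = 50.7(T − 8.16)
3914.4 T = 53061 + 9831.4 + 31139 = 94031
T ≈ 24.02 °C — below 100 °C, confirming all the steam condensed.

T_f ≈ 24.0 °C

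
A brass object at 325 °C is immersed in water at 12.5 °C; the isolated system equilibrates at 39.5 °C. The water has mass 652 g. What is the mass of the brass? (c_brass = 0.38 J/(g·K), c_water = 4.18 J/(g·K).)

Conservation of energy gives ΣQ = 0:
m×0.38×(39.5 − 325) + 652×4.18×(39.5 − 12.5) = 0
-108.49 m = -73585
m = -73585/-108.49 ≈ 678.3 g

m ≈ 678 g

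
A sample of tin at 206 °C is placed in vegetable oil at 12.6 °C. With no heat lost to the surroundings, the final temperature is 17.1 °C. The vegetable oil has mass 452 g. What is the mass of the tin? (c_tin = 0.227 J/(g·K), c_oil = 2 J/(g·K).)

m ≈ 94.9 g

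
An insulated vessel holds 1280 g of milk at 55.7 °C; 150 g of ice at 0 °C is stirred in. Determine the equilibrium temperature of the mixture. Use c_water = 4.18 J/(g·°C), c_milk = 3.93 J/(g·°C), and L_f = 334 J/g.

T_f ≈ 40.7 °C

Setting the total heat transfer to zero:
latent heat to melt: 150×334 = 50100; meltwater 0→T: 150×4.18×T = 627 T; milk: 5030.4(T − 55.7)
5657.4 T = 280193 − 50100 = 230093
T ≈ 40.67 °C (positive, so assuming full melt was valid).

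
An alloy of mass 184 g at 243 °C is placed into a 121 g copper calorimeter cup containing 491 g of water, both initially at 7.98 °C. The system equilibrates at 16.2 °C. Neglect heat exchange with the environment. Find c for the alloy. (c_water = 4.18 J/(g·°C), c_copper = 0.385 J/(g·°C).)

c ≈ 0.413 J/(g·°C)

Let T be the final temperature. ΣQ_i = 0:
184×c×(16.2 − 243) + 491×4.18×(16.2 − 7.98) + 121×0.385×(16.2 − 7.98) = 0
-41731 c = -17253
c = -17253/-41731 ≈ 0.4134 J/(g·°C)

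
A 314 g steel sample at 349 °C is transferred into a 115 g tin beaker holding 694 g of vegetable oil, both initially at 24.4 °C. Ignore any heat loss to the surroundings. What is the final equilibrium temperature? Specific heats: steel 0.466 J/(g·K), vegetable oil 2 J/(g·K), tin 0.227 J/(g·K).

Heat gained plus heat lost sum to zero:
314·0.466·(T − 349) + 694·2·(T − 24.4) + 115·0.227·(T − 24.4) = 0
1560.4 T = 85571
T = 85571 / 1560.4 = 54.8 °C

T_f ≈ 54.8 °C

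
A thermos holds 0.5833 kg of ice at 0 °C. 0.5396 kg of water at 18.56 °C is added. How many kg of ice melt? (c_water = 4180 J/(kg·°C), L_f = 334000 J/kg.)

Water can give up m c ΔT = 0.5396×4180×18.56 = 41863 J before reaching 0 °C.
To melt every bit of ice: 0.5833×334000 = 194822 J.
41863 J < 194822 J, so only part of the ice melts and the system sits at 0 °C.
Mass melted = 41863/334000 ≈ 0.1253 kg.

m_melted ≈ 0.125 kg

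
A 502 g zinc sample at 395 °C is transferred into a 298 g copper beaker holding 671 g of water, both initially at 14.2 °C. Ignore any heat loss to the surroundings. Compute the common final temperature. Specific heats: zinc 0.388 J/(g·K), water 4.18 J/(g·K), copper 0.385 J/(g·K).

T_f ≈ 38.0 °C

Taking heat into each body as positive, Σ m c ΔT = 0:
502·0.388·(T − 395) + 671·4.18·(T − 14.2) + 298·0.385·(T − 14.2) = 0
194.78(T − 395) + 2804.8(T − 14.2) + 114.73(T − 14.2) = 0
(194.78 + 2804.8 + 114.73) T = 194.78·395 + 2804.8·14.2 + 114.73·14.2
T ≈ 38.02 °C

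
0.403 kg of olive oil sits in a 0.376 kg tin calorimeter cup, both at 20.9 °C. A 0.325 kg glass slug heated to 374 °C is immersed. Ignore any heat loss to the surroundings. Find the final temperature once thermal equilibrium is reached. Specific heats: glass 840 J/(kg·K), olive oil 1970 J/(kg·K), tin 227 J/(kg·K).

Let T be the final temperature. ΣQ_i = 0:
0.325*840*(T − 374) + 0.403*1970*(T − 20.9) + 0.376*227*(T − 20.9) = 0
1152.3 T = 120479
T = 120479 / 1152.3 = 105 °C

T_f ≈ 104.6 °C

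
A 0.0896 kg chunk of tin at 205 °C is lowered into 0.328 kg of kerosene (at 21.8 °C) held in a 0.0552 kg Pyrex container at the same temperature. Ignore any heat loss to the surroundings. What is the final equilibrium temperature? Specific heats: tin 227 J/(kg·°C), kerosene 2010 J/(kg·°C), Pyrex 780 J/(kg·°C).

Taking heat into each body as positive, Σ m c ΔT = 0:
0.0896×227×(T − 205) + 0.328×2010×(T − 21.8) + 0.0552×780×(T − 21.8) = 0
722.68 T = 19480
T = 19480/722.68 ≈ 26.96 °C

T_f ≈ 27.0 °C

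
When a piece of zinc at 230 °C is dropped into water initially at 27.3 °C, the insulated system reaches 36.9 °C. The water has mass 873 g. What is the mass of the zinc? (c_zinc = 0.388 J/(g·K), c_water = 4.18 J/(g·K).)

m ≈ 468 g

Heat gained plus heat lost sum to zero:
m×0.388×(36.9 − 230) + 873×4.18×(36.9 − 27.3) = 0
-74.92 m = -35032
m = -35032/-74.92 ≈ 467.6 g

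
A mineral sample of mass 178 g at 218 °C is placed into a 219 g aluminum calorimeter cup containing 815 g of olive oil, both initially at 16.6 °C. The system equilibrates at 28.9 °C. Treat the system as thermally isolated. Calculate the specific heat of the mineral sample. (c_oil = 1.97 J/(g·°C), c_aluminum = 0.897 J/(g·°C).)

Taking heat into each body as positive, Σ m c ΔT = 0:
178×c×(28.9 − 218) + 815×1.97×(28.9 − 16.6) + 219×0.897×(28.9 − 16.6) = 0
-33660 c = -22165
c = -22165/-33660 ≈ 0.6585 J/(g·°C)

c ≈ 0.658 J/(g·°C)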